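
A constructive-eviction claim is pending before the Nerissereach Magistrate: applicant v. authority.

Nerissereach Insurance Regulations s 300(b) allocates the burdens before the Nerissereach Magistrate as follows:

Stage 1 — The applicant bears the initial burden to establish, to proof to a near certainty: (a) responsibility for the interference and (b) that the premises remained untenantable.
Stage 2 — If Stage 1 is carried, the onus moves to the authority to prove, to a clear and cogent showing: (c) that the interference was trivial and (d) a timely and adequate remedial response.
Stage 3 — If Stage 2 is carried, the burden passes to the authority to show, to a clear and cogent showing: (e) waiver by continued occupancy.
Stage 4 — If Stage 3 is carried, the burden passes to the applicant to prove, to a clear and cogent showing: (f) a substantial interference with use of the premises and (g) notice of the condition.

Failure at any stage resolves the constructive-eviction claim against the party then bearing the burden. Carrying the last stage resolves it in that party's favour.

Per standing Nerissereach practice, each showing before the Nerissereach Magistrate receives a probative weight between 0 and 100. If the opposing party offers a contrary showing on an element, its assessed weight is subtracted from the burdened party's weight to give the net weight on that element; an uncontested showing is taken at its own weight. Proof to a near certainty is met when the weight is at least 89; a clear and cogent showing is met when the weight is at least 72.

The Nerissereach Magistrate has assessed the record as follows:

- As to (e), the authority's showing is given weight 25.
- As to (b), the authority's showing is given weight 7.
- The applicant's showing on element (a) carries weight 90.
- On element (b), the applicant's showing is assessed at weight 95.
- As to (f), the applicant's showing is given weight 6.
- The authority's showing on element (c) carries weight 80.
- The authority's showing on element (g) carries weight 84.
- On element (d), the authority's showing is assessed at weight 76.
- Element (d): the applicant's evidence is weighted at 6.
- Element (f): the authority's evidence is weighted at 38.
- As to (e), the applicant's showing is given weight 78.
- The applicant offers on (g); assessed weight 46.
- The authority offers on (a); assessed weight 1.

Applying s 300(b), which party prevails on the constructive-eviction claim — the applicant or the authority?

authority

Stage 1 — burden on applicant; standard: proof to a near certainty (weight is at least 89).
    (a): 90 − 1 = 89 ≥ 89 [met]
    (b): 95 − 7 = 88 < 89 [not met]
  Stage 1 not carried; the applicant fails its burden.
So the authority prevails.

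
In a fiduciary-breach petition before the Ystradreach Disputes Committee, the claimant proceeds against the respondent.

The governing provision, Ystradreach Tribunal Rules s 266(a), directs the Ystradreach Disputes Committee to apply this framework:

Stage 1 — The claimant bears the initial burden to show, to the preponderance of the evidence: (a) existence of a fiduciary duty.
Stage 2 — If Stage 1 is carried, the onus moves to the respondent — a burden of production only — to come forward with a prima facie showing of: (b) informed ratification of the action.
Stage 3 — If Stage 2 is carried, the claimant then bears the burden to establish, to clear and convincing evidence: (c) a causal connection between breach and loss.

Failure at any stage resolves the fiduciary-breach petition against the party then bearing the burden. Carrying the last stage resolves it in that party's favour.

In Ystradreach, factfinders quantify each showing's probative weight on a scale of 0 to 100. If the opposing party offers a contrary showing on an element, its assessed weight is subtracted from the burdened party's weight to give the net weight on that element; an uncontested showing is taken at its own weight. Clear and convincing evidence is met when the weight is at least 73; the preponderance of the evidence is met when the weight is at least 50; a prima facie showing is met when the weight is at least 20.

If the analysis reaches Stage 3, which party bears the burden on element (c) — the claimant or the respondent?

claimant

Stage 3's rule assigns the burden to the claimant (to clear and convincing evidence).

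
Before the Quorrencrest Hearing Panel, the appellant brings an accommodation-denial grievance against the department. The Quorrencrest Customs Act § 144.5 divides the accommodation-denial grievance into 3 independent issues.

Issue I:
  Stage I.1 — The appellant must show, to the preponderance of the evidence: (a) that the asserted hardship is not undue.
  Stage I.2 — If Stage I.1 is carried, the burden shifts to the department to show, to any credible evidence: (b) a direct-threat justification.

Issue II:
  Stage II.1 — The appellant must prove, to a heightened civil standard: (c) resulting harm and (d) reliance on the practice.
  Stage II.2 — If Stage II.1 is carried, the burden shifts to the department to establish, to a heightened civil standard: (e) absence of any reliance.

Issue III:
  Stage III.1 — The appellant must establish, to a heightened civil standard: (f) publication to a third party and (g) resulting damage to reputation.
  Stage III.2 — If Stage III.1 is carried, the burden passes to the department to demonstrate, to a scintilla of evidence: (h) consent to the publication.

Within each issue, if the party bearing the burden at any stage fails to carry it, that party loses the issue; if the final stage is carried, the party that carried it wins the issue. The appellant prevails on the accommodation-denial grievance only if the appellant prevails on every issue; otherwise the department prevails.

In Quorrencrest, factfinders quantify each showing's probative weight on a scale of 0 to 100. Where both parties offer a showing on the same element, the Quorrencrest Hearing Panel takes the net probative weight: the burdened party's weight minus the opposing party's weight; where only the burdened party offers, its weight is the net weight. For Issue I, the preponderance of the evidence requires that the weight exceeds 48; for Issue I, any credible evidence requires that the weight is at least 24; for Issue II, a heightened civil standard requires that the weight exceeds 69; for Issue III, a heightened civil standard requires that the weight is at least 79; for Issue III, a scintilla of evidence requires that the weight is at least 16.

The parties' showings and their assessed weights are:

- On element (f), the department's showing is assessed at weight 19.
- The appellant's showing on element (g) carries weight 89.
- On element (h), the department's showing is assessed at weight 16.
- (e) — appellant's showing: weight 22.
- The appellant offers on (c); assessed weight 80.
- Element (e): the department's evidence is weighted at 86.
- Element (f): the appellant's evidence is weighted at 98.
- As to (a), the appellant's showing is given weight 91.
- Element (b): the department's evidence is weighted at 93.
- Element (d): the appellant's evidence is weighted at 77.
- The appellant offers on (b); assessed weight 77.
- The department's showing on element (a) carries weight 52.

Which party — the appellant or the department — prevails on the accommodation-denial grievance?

department

— Issue I —
At Stage I.1 the appellant must meet the preponderance of the evidence (weight exceeds 48): on (a) the weight is 91 less the opposing 52 gives net 39, which does not exceed 48, so (a) does not meet the standard.
  Not every element is met, so the appellant fails to carry Stage I.1.
The department prevails on this issue.
— Issue II —
Stage II.1 (appellant, a heightened civil standard, weight exceeds 69): (c) 80 > 69 — meets; (d) 77 > 69 — meets.
  All elements met. The burden passes to the department.
Stage II.2 (department, a heightened civil standard, weight exceeds 69): (e) net 86−22=64 ≤ 69 — fails.
  Not every element is met, so the department fails to carry Stage II.2.
So the appellant prevails on this issue.
— Issue III —
At Stage III.1 the appellant must meet a heightened civil standard (weight is at least 79): on (f) the weight is 98 less the opposing 19 gives net 79, ≥ 79, so (f) meets the standard; on (g) the weight is 89, which does reach 79, so (g) meets the standard.
  Stage III.1 is satisfied; the onus moves to the department.
At Stage III.2 the department must meet a scintilla of evidence (weight is at least 16): on (h) the weight is 16, ≥ 16, so (h) meets the standard.
  All elements met at the final stage.
With every stage satisfied, the department prevails on this issue.
Per-issue: Issue I → department; Issue II → appellant; Issue III → department. The appellant must prevail on every issue; overall, the department prevails.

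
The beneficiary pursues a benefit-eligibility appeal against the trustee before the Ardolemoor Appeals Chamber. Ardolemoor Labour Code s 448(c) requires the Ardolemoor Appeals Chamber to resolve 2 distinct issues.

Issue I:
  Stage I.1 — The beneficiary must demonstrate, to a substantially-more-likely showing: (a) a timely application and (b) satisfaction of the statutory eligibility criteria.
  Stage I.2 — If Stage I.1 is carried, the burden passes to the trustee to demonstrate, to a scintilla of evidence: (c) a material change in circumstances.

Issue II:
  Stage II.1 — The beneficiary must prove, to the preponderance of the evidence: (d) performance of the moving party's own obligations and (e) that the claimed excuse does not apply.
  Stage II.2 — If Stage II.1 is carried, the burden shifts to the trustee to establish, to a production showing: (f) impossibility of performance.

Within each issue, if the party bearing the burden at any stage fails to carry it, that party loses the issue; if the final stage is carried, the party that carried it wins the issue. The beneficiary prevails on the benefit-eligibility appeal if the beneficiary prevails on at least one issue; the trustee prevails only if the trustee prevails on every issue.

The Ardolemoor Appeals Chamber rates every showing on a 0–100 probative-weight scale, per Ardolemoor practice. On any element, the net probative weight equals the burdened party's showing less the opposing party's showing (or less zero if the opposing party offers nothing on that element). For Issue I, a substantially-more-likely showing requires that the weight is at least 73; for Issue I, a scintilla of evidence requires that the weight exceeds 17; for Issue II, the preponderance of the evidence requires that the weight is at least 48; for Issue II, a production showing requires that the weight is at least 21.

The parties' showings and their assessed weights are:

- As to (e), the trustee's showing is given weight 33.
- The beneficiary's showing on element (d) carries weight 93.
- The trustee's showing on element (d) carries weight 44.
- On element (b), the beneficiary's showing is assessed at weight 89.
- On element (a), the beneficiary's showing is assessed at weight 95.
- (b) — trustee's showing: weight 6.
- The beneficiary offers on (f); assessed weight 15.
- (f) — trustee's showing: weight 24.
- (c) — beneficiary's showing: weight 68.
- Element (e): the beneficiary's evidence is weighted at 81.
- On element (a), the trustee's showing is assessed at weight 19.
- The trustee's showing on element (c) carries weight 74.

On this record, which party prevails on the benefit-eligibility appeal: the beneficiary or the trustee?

— Issue I —
At Stage I.1 the beneficiary must meet a substantially-more-likely showing (weight is at least 73): on (a) the weight is 95 less the opposing 19 gives net 76, ≥ 73, so (a) meets the standard; on (b) the weight is 89 less the opposing 6 gives net 83, ≥ 73, so (b) meets the standard.
  The beneficiary carries Stage I.1; the trustee now bears the burden.
At Stage I.2 the trustee must meet a scintilla of evidence (weight exceeds 17): on (c) the weight is 74 less the opposing 68 gives net 6, which does not exceed 17, so (c) does not meet the standard.
  Stage I.2 not carried; the trustee fails its burden.
The analysis ends at Stage I.2; the beneficiary prevails on this issue.
— Issue II —
Stage II.1 (beneficiary, the preponderance of the evidence, weight is at least 48): (d) net 93−44=49 ≥ 48 — meets; (e) net 81−33=48 ≥ 48 — meets.
  All elements met. The burden passes to the trustee.
Stage II.2 (trustee, a production showing, weight is at least 21): (f) net 24−15=9 < 21 — fails.
  Stage II.2 not carried; the trustee fails its burden.
The beneficiary prevails on this issue.
Per-issue: Issue I → beneficiary; Issue II → beneficiary. The beneficiary must prevail on at least one issue; overall, the beneficiary prevails.

beneficiary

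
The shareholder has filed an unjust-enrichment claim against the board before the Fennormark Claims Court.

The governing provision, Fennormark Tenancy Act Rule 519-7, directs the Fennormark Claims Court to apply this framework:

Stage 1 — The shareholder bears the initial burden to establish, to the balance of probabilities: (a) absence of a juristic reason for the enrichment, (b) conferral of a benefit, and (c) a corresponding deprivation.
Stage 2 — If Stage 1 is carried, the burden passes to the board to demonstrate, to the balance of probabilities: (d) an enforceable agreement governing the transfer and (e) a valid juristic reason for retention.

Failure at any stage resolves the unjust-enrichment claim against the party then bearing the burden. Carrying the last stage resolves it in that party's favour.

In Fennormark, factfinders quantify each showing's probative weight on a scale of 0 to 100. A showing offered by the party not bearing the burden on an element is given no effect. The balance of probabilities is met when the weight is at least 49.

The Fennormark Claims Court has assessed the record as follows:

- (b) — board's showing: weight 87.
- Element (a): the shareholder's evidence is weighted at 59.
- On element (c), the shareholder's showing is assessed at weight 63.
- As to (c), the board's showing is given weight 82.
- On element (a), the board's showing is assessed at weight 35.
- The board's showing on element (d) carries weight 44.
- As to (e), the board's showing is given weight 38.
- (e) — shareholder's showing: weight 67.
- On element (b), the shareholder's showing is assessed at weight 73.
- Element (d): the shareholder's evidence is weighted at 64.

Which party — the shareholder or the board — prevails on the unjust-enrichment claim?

shareholder

At Stage 1 the shareholder must meet the balance of probabilities (weight is at least 49): on (a) the weight is 59 (the board's 35 is given no effect), ≥ 49, so (a) meets the standard; on (b) the weight is 73 (the board's 87 is given no effect), ≥ 49, so (b) meets the standard; on (c) the weight is 63 (the board's 82 is given no effect), which does reach 49, so (c) meets the standard.
  Stage 1 carried; the burden shifts to the board.
At Stage 2 the board must meet the balance of probabilities (weight is at least 49): on (d) the weight is 44 (the shareholder's 64 is given no effect), which does not reach 49, so (d) does not meet the standard; on (e) the weight is 38 (the shareholder's 67 is given no effect), < 49, so (e) does not meet the standard.
  The board does not carry Stage 2.
So the shareholder prevails.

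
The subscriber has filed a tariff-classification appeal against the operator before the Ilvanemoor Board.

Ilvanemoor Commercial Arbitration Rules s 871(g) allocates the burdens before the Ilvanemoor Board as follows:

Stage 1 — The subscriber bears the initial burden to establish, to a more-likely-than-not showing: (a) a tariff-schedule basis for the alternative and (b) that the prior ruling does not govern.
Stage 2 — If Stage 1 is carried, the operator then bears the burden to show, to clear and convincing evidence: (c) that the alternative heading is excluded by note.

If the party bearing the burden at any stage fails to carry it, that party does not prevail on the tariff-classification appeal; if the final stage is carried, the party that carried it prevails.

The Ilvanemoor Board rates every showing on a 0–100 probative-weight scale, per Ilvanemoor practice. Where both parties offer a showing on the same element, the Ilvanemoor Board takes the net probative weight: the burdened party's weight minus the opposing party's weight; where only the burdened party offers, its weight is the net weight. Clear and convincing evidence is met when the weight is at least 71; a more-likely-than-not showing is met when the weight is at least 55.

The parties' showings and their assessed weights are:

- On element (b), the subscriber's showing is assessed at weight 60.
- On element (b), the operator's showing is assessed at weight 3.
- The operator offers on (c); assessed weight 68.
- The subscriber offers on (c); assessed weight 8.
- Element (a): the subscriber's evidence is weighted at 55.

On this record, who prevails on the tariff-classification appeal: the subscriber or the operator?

At Stage 1 the subscriber must meet a more-likely-than-not showing (weight is at least 55): on (a) the weight is 55, ≥ 55, so (a) meets the standard; on (b) the weight is 60 less the opposing 3 gives net 57, which does reach 55, so (b) meets the standard.
  Stage 1 carried; the burden shifts to the operator.
At Stage 2 the operator must meet clear and convincing evidence (weight is at least 71): on (c) the weight is 68 less the opposing 8 gives net 60, which does not reach 71, so (c) does not meet the standard.
  The operator does not carry Stage 2.
The analysis ends at Stage 2; the subscriber prevails.

subscriber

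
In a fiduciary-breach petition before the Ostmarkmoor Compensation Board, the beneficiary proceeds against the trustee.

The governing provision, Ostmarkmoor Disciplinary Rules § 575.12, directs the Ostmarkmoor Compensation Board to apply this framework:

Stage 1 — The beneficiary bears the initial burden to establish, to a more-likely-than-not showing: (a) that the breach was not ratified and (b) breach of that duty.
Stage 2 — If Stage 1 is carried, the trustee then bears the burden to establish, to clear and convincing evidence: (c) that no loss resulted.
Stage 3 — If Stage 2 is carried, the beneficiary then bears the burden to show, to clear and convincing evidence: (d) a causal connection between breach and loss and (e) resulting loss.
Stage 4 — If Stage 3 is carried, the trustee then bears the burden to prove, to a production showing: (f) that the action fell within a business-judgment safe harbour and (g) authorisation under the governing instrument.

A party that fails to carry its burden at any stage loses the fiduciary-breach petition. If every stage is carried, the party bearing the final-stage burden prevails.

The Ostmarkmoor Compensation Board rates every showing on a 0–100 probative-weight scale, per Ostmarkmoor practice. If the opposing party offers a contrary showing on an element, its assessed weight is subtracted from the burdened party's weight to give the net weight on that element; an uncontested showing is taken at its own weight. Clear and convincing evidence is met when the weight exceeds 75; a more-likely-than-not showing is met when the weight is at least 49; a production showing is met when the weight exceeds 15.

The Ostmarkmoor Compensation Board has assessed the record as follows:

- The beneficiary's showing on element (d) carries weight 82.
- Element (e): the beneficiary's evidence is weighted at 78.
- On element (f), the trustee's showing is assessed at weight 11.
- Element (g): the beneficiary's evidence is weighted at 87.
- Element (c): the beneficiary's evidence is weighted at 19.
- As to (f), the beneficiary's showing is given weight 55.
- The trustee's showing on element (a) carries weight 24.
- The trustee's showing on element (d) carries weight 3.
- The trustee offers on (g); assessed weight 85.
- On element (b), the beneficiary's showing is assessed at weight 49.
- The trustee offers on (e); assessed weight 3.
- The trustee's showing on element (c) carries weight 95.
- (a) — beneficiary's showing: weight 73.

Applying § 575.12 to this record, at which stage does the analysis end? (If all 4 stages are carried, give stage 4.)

stage 3

Stage 1 (beneficiary, a more-likely-than-not showing, weight is at least 49): (a) net 73−24=49 ≥ 49 — meets; (b) 49 ≥ 49 — meets.
  Stage 1 carried; the burden shifts to the trustee.
Stage 2 (trustee, clear and convincing evidence, weight exceeds 75): (c) net 95−19=76 > 75 — meets.
  All elements met. The burden passes to the beneficiary.
Stage 3 (beneficiary, clear and convincing evidence, weight exceeds 75): (d) net 82−3=79 > 75 — meets; (e) net 78−3=75 ≤ 75 — fails.
  Not every element is met, so the beneficiary fails to carry Stage 3.
The analysis ends at Stage 3; the trustee prevails.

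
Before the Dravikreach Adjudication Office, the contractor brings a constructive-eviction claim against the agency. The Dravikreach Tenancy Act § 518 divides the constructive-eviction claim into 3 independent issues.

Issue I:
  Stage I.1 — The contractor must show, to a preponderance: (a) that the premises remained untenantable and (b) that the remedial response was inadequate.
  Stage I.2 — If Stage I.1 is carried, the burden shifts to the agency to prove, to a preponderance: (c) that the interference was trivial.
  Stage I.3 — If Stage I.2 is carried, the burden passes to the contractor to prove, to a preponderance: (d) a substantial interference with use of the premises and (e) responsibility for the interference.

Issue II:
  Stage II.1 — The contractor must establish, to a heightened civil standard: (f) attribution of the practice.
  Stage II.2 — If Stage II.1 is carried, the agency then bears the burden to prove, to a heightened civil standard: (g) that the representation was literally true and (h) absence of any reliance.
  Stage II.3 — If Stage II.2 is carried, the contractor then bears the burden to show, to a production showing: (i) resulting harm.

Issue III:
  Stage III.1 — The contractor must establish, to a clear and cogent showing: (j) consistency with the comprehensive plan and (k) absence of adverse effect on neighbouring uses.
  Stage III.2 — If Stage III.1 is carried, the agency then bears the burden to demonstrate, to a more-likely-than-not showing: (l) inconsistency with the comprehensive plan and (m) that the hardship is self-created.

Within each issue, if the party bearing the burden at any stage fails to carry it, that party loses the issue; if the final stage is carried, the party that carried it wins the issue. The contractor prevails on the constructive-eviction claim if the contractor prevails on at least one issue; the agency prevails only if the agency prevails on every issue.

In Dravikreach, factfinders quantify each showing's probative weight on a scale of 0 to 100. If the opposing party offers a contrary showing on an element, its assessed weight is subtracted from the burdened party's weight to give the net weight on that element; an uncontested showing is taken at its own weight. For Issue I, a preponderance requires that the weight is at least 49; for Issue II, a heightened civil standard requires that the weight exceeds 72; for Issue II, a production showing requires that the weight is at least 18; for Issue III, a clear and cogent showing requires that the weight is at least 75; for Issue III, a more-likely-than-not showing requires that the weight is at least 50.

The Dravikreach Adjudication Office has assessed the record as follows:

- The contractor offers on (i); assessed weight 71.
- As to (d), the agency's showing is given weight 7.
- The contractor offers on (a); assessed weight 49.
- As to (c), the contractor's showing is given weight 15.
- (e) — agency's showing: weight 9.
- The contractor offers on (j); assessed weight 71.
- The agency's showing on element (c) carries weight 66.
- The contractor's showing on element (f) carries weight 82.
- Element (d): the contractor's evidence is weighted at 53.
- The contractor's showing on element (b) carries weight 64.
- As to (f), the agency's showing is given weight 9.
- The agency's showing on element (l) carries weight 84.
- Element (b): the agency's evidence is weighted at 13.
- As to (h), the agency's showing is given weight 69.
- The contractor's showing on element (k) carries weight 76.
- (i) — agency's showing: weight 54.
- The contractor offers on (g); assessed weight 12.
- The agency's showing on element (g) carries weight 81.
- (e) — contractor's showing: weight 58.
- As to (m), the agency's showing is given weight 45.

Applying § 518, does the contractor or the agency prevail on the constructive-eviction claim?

contractor

— Issue I —
Stage I.1 — burden on contractor; standard: a preponderance (weight is at least 49).
    (a): 49 ≥ 49 [met]
    (b): 64 − 13 = 51 ≥ 49 [met]
  All elements met. The burden passes to the agency.
Stage I.2 — burden on agency; standard: a preponderance (weight is at least 49).
    (c): 66 − 15 = 51 ≥ 49 [met]
  All elements met. The burden passes to the contractor.
Stage I.3 — burden on contractor; standard: a preponderance (weight is at least 49).
    (d): 53 − 7 = 46 < 49 [not met]
    (e): 58 − 9 = 49 ≥ 49 [met]
  Not every element is met, so the contractor fails to carry Stage I.3.
The analysis ends at Stage I.3; the agency prevails on this issue.
— Issue II —
At Stage II.1 the contractor must meet a heightened civil standard (weight exceeds 72): on (f) the weight is 82 less the opposing 9 gives net 73, which does exceed 72, so (f) meets the standard.
  Stage II.1 is satisfied; the onus moves to the agency.
At Stage II.2 the agency must meet a heightened civil standard (weight exceeds 72): on (g) the weight is 81 less the opposing 12 gives net 69, ≤ 72, so (g) does not meet the standard; on (h) the weight is 69, ≤ 72, so (h) does not meet the standard.
  The agency does not carry Stage II.2.
So the contractor prevails on this issue.
— Issue III —
At Stage III.1 the contractor must meet a clear and cogent showing (weight is at least 75): on (j) the weight is 71, which does not reach 75, so (j) does not meet the standard; on (k) the weight is 76, which does reach 75, so (k) meets the standard.
  The contractor does not carry Stage III.1.
The agency prevails on this issue.
Per-issue: Issue I → agency; Issue II → contractor; Issue III → agency. The contractor must prevail on at least one issue; overall, the contractor prevails.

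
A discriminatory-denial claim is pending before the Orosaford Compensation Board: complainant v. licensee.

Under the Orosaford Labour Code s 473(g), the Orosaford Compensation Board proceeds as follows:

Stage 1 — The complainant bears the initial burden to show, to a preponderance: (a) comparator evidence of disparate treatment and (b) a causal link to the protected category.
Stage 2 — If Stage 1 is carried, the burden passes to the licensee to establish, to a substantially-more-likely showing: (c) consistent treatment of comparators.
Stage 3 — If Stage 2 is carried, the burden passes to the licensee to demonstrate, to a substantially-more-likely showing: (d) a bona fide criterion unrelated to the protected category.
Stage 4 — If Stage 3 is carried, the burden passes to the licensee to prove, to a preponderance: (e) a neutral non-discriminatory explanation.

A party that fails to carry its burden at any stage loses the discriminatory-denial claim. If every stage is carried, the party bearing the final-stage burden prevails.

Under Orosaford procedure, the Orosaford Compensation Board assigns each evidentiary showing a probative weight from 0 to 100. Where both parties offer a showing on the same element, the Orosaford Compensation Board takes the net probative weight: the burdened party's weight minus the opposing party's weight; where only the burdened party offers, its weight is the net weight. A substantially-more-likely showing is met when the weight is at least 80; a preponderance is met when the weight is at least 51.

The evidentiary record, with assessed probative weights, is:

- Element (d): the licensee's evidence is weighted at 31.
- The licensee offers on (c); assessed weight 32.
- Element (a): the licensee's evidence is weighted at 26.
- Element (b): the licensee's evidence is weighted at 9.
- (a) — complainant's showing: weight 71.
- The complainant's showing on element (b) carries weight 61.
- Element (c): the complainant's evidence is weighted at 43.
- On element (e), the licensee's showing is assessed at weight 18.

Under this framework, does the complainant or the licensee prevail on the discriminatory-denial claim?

Stage 1 (complainant, a preponderance, weight is at least 51): (a) net 71−26=45 < 51 — fails; (b) net 61−9=52 ≥ 51 — meets.
  Stage 1 not carried; the complainant fails its burden.
So the licensee prevails.

licensee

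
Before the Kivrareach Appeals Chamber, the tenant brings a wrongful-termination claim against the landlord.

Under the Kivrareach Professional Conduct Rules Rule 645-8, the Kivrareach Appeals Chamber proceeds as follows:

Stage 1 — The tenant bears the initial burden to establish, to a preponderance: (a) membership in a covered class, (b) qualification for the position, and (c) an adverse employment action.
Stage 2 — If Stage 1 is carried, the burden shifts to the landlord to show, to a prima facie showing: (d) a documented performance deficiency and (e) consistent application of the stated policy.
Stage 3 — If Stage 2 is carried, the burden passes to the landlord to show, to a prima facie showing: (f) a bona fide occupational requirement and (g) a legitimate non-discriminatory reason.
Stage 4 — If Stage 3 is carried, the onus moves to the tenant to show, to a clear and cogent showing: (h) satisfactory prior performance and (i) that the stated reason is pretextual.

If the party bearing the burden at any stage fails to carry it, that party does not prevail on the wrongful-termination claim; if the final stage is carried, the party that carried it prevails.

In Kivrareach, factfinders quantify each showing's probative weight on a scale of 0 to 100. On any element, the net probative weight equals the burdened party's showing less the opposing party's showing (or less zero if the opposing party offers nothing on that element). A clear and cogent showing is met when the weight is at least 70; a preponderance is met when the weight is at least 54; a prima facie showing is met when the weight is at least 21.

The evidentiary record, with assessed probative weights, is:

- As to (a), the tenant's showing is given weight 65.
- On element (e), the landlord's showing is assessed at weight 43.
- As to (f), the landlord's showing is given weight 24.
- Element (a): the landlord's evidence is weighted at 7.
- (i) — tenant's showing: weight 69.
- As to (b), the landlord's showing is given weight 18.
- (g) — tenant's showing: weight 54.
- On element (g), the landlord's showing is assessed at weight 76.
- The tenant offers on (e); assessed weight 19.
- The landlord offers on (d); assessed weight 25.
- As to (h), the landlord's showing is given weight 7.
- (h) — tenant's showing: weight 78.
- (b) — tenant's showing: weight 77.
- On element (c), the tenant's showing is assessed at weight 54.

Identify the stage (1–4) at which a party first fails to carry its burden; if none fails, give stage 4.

Stage 1 (tenant, a preponderance, weight is at least 54): (a) net 65−7=58 ≥ 54 — meets; (b) net 77−18=59 ≥ 54 — meets; (c) 54 ≥ 54 — meets.
  Stage 1 is satisfied; the onus moves to the landlord.
Stage 2 (landlord, a prima facie showing, weight is at least 21): (d) 25 ≥ 21 — meets; (e) net 43−19=24 ≥ 21 — meets.
  Stage 2 carried; the burden remains with the landlord.
Stage 3 (landlord, a prima facie showing, weight is at least 21): (f) 24 ≥ 21 — meets; (g) net 76−54=22 ≥ 21 — meets.
  Stage 3 carried; the burden shifts to the tenant.
Stage 4 (tenant, a clear and cogent showing, weight is at least 70): (h) net 78−7=71 ≥ 70 — meets; (i) 69 < 70 — fails.
  The tenant does not carry Stage 4.
The analysis ends at Stage 4; the landlord prevails.

stage 4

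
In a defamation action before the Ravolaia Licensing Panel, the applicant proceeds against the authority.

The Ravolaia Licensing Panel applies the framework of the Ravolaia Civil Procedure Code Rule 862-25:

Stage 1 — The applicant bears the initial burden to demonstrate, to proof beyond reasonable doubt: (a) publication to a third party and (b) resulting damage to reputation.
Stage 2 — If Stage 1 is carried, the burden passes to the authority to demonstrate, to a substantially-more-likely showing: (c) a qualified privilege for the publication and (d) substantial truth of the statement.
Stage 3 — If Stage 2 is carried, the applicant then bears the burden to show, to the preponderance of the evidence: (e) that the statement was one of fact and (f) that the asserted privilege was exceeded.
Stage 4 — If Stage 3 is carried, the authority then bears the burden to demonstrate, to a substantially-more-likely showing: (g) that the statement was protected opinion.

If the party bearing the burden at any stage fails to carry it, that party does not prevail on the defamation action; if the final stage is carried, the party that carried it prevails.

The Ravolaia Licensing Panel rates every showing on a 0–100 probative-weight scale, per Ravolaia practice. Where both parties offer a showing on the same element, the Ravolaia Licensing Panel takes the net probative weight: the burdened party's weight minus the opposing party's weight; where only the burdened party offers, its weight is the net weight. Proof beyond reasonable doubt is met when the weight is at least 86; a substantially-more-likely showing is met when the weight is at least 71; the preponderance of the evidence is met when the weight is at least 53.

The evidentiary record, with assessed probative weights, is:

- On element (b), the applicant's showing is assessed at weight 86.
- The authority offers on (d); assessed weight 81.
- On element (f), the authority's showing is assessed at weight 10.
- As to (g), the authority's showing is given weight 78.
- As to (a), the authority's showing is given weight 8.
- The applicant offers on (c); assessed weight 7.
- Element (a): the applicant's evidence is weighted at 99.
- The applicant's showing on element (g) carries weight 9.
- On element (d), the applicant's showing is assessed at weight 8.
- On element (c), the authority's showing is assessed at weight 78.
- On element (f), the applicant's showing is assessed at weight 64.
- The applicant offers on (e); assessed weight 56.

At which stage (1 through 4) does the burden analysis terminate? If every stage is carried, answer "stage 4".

stage 4

Stage 1 (applicant, proof beyond reasonable doubt, weight is at least 86): (a) net 99−8=91 ≥ 86 — meets; (b) 86 ≥ 86 — meets.
  All elements met. The burden passes to the authority.
Stage 2 (authority, a substantially-more-likely showing, weight is at least 71): (c) net 78−7=71 ≥ 71 — meets; (d) net 81−8=73 ≥ 71 — meets.
  Stage 2 is satisfied; the onus moves to the applicant.
Stage 3 (applicant, the preponderance of the evidence, weight is at least 53): (e) 56 ≥ 53 — meets; (f) net 64−10=54 ≥ 53 — meets.
  The applicant carries Stage 3; the authority now bears the burden.
Stage 4 (authority, a substantially-more-likely showing, weight is at least 71): (g) net 78−9=69 < 71 — fails.
  Stage 4 not carried; the authority fails its burden.
So the applicant prevails.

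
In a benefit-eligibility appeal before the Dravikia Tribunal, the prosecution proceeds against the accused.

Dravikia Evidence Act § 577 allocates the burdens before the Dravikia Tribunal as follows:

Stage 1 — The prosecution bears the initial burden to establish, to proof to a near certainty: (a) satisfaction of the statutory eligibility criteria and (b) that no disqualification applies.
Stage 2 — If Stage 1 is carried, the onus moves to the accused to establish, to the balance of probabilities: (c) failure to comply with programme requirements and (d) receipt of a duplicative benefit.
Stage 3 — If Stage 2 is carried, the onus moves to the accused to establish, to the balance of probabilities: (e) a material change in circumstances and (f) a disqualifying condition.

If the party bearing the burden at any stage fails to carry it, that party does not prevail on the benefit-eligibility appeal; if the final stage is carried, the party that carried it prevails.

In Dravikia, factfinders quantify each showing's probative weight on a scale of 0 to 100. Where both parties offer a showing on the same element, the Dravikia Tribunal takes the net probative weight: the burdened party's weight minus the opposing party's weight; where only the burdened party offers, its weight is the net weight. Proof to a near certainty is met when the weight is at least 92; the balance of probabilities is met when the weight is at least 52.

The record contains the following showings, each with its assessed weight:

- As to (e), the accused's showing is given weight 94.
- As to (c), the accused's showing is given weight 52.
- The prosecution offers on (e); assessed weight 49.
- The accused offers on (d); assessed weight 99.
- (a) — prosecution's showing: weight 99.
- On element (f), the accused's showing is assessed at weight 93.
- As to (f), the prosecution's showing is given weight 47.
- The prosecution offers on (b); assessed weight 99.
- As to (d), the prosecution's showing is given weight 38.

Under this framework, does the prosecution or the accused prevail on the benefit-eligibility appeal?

Stage 1 (prosecution, proof to a near certainty, weight is at least 92): (a) 99 ≥ 92 — meets; (b) 99 ≥ 92 — meets.
  Stage 1 is satisfied; the onus moves to the accused.
Stage 2 (accused, the balance of probabilities, weight is at least 52): (c) 52 ≥ 52 — meets; (d) net 99−38=61 ≥ 52 — meets.
  All elements met. The accused retains the burden for Stage 3.
Stage 3 (accused, the balance of probabilities, weight is at least 52): (e) net 94−49=45 < 52 — fails; (f) net 93−47=46 < 52 — fails.
  Stage 3 not carried; the accused fails its burden.
The prosecution prevails.

prosecution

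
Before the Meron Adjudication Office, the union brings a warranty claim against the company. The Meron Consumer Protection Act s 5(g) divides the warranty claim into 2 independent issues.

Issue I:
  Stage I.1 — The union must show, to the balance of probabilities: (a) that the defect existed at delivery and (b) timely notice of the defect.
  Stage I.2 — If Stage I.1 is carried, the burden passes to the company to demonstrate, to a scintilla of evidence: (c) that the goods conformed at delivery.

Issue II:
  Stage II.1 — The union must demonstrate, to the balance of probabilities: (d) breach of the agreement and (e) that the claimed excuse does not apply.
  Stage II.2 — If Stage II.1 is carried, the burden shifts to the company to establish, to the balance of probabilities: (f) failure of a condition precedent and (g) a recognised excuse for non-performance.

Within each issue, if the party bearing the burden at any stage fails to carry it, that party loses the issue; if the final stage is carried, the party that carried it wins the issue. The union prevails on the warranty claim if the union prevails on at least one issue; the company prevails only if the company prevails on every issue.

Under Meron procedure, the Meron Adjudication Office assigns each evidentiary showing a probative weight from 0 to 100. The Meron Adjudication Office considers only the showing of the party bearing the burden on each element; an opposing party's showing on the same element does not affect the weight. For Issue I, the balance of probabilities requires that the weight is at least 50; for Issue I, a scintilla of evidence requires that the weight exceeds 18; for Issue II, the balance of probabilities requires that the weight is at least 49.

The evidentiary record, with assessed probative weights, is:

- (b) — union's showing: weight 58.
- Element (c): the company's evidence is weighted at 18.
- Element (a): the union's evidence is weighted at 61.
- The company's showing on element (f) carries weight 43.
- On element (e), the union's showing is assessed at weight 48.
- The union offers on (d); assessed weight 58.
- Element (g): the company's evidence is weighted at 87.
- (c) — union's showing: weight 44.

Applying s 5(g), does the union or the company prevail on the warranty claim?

union

— Issue I —
Stage I.1 — burden on union; standard: the balance of probabilities (weight is at least 50).
    (a): 61 ≥ 50 [met]
    (b): 58 ≥ 50 [met]
  All elements met. The burden passes to the company.
Stage I.2 — burden on company; standard: a scintilla of evidence (weight exceeds 18).
    (c): 18 (union's 44 disregarded) ≤ 18 [not met]
  The company does not carry Stage I.2.
The analysis ends at Stage I.2; the union prevails on this issue.
— Issue II —
At Stage II.1 the union must meet the balance of probabilities (weight is at least 49): on (d) the weight is 58, which does reach 49, so (d) meets the standard; on (e) the weight is 48, which does not reach 49, so (e) does not meet the standard.
  The union does not carry Stage II.1.
The company prevails on this issue.
Per-issue: Issue I → union; Issue II → company. The union must prevail on at least one issue; overall, the union prevails.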